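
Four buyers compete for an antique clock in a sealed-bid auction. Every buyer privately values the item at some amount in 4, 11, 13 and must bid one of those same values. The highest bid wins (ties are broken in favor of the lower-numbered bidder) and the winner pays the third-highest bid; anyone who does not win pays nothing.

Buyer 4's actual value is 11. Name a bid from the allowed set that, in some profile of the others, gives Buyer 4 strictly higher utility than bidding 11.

13

Suppose Buyer 1 bids 4, Buyer 2 bids 4 and Buyer 3 bids 11.
Bid 11: loses, pays 0, utility 0.
Bid 13: wins, pays 4, utility 11 - 4 = 7.
So bidding 13 beats truth here (7 > 0).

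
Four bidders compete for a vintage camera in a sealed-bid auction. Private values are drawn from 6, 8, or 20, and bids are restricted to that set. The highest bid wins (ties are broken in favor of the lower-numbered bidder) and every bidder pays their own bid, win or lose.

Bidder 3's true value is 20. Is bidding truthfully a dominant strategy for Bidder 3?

No

Consider the case where Bidder 1 bids 6, Bidder 2 bids 6 and Bidder 4 bids 6.
Truthful bid 20: wins, pays 20, utility 20 - 20 = 0.
Bid 8 instead: wins, pays 8, utility 20 - 8 = 12.
Since 12 > 0, bidding 8 is strictly better here, so truthful bidding is not dominant.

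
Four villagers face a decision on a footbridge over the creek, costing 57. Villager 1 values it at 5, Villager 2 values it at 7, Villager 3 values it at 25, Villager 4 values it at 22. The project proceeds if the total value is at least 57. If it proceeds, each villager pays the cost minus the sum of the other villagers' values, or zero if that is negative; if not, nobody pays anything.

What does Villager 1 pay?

3

Total value 59 ≥ cost 57, so the project is built.
The other villagers' values sum to 54.
Cost minus that sum is 57 - 54 = 3.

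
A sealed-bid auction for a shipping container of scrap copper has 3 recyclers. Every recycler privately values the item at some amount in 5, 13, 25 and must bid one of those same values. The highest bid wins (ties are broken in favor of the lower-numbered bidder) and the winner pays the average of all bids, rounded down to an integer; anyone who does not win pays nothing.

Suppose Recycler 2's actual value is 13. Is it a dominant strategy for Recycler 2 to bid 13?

Yes

Check each profile of the others' bids and compare truth against every alternative bid.
Others bid (5, 5): truth gives 6, best alternative gives 2.
Others bid (5, 13): truth gives 3, best alternative gives 0.
Others bid (5, 25): truth gives 0, best alternative gives 0.
Others bid (13, 5): truth gives 0, best alternative gives 0.
Others bid (13, 13): truth gives 0, best alternative gives 0.
Others bid (13, 25): truth gives 0, best alternative gives 0.
(Remaining 3 profiles checked similarly; truth is weakly best in each.)
In every case the truthful bid is at least as good as any alternative, so it is a dominant strategy.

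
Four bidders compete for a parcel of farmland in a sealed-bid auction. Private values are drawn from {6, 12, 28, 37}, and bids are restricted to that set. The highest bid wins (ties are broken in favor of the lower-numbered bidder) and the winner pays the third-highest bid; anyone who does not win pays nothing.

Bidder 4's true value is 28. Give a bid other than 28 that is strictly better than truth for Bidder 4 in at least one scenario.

37

Suppose Bidder 1 bids 6, Bidder 2 bids 6 and Bidder 3 bids 28.
Bid 28: loses, pays 0, utility 0.
Bid 37: wins, pays 6, utility 28 - 6 = 22.
So bidding 37 beats truth here (22 > 0).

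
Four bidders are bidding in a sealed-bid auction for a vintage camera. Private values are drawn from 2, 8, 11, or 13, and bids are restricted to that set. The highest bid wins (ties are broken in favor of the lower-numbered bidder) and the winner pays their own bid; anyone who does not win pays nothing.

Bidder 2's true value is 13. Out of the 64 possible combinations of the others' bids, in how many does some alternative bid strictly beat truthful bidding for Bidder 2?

Others bid (2, 2, 2): truth gives 0; bid 8 gives 5 > 0. Violating.
Others bid (2, 2, 8): truth gives 0; bid 8 gives 5 > 0. Violating.
Others bid (2, 2, 11): truth gives 0; bid 11 gives 2 > 0. Violating.
Others bid (2, 8, 2): truth gives 0; bid 8 gives 5 > 0. Violating.
Others bid (2, 2, 13): truth gives 0; no alternative beats it.
Others bid (2, 8, 13): truth gives 0; no alternative beats it.
(Checking all 64 profiles: 18 have a profitable deviation, 46 do not.)

18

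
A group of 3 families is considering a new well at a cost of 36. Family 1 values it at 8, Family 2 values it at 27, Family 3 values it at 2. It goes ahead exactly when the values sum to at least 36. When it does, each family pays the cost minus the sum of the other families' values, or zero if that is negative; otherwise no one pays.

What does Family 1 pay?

7

Total value 37 ≥ cost 36, so the project is built.
The other families' values sum to 29.
Cost minus that sum is 36 - 29 = 7.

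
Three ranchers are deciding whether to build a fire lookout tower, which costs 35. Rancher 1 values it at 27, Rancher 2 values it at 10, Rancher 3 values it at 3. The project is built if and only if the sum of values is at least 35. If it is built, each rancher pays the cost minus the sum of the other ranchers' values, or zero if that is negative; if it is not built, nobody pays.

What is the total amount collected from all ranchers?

27

Total value 40 ≥ cost 35, so it is built.
Rancher 1: others sum to 13; max(0, 35 - 13) = 22.
Rancher 2: others sum to 30; max(0, 35 - 30) = 5.
Rancher 3: others sum to 37; max(0, 35 - 37) = 0.
Total collected = 22 + 5 + 0 = 27.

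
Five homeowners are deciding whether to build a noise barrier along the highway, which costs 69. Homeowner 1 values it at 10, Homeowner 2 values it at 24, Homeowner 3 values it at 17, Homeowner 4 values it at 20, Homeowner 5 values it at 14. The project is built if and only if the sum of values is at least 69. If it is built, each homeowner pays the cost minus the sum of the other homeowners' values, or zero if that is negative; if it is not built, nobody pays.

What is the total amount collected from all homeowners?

Total value 85 ≥ cost 69, so it is built.
Homeowner 1: others sum to 75; max(0, 69 - 75) = 0.
Homeowner 2: others sum to 61; max(0, 69 - 61) = 8.
Homeowner 3: others sum to 68; max(0, 69 - 68) = 1.
Homeowner 4: others sum to 65; max(0, 69 - 65) = 4.
Homeowner 5: others sum to 71; max(0, 69 - 71) = 0.
Total collected = 0 + 8 + 1 + 4 + 0 = 13.

13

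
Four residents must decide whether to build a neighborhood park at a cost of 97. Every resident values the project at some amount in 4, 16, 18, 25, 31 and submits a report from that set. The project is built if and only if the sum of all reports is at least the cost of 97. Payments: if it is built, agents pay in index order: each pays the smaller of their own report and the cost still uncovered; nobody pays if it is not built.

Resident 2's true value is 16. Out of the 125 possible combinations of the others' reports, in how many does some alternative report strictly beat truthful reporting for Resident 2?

1

Others report (31, 31, 31): truth gives 0; report 4 gives 12 > 0. Violating.
Others report (4, 4, 4): truth gives 0; no alternative beats it.
Others report (4, 4, 16): truth gives 0; no alternative beats it.
(Checking all 125 profiles: 1 has a profitable deviation, 124 do not.)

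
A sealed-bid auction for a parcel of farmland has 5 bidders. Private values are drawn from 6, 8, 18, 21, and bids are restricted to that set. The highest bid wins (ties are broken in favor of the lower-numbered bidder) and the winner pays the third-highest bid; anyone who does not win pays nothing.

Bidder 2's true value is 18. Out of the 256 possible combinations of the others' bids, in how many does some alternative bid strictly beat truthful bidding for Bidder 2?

32

Others bid (6, 6, 6, 21): truth gives 0; bid 21 gives 12 > 0. Violating.
Others bid (6, 6, 8, 21): truth gives 0; bid 21 gives 10 > 0. Violating.
Others bid (6, 6, 21, 6): truth gives 0; bid 21 gives 12 > 0. Violating.
Others bid (6, 6, 21, 8): truth gives 0; bid 21 gives 10 > 0. Violating.
Others bid (6, 6, 6, 6): truth gives 12; no alternative beats it.
Others bid (6, 6, 6, 8): truth gives 12; no alternative beats it.
(Checking all 256 profiles: 32 have a profitable deviation, 224 do not.)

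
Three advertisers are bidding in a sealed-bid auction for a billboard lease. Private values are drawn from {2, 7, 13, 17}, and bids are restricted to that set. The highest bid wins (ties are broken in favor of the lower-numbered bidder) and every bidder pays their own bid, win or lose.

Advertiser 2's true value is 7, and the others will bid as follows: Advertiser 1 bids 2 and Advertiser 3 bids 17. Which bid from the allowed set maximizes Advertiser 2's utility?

Bid 2: loses but pays 2, utility -2.
Bid 7: loses but pays 7, utility -7.
Bid 13: loses but pays 13, utility -13.
Bid 17: wins, pays 17, utility 7 - 17 = -10.
The best choice is 2 with utility -2.

2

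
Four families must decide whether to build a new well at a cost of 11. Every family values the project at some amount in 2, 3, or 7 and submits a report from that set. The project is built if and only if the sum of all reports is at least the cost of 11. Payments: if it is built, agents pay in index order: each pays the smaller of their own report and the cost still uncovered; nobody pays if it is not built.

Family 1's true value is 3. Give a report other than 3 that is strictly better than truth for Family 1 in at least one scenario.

2

Suppose Family 2 reports 2, Family 3 reports 2 and Family 4 reports 7.
Report 3: project built, pays 3, utility 3 - 3 = 0.
Report 2: project built, pays 2, utility 3 - 2 = 1.
So reporting 2 beats truth here (1 > 0).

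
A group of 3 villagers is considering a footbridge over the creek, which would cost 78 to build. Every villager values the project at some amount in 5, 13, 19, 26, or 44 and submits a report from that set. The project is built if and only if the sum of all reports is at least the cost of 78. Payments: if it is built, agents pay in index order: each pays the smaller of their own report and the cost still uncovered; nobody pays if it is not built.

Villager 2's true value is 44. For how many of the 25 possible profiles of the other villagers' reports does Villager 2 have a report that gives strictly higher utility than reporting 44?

8

Others report (13, 44): truth gives 0; report 26 gives 18 > 0. Violating.
Others report (19, 44): truth gives 0; report 19 gives 25 > 0. Violating.
Others report (26, 26): truth gives 0; report 26 gives 18 > 0. Violating.
Others report (26, 44): truth gives 0; report 13 gives 31 > 0. Violating.
Others report (5, 5): truth gives 0; no alternative beats it.
Others report (5, 13): truth gives 0; no alternative beats it.
(Checking all 25 profiles: 8 have a profitable deviation, 17 do not.)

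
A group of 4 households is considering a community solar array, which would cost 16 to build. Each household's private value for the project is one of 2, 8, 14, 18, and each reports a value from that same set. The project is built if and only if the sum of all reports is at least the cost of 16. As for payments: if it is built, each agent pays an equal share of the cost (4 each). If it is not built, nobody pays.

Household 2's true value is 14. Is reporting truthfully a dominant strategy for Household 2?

Yes

Check each profile of the others' reports and compare truth against every alternative report.
Others report (2, 2, 2): truth gives 10, best alternative gives 10.
Others report (2, 2, 8): truth gives 10, best alternative gives 10.
Others report (2, 2, 14): truth gives 10, best alternative gives 10.
Others report (2, 2, 18): truth gives 10, best alternative gives 10.
Others report (2, 8, 2): truth gives 10, best alternative gives 10.
Others report (2, 8, 8): truth gives 10, best alternative gives 10.
(Remaining 58 profiles checked similarly; truth is weakly best in each.)
In every case the truthful report is at least as good as any alternative, so it is a dominant strategy.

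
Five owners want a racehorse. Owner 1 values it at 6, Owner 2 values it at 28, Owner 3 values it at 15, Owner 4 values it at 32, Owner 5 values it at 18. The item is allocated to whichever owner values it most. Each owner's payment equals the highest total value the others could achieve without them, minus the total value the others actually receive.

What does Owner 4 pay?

Owner 4 has the highest value and receives the item.
Without Owner 4, the item would go to the next-highest value, 28, so the others could achieve 28.
With Owner 4 present and winning, the others receive nothing, so their total is 0.
Payment = 28 - 0 = 28.

28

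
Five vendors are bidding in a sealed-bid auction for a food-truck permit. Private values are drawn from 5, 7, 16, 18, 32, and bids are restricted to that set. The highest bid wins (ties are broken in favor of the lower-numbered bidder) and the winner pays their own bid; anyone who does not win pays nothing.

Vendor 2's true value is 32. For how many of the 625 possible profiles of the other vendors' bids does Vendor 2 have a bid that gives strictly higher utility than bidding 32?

Others bid (5, 5, 5, 5): truth gives 0; bid 7 gives 25 > 0. Violating.
Others bid (5, 5, 5, 7): truth gives 0; bid 7 gives 25 > 0. Violating.
Others bid (5, 5, 5, 16): truth gives 0; bid 16 gives 16 > 0. Violating.
Others bid (5, 5, 5, 18): truth gives 0; bid 18 gives 14 > 0. Violating.
Others bid (5, 5, 5, 32): truth gives 0; no alternative beats it.
Others bid (5, 5, 7, 32): truth gives 0; no alternative beats it.
(Checking all 625 profiles: 192 have a profitable deviation, 433 do not.)

192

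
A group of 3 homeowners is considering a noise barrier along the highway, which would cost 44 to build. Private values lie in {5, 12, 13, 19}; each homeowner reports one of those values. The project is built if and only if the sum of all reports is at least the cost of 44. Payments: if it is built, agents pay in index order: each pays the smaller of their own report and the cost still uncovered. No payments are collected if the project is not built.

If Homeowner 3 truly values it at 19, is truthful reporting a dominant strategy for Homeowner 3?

Yes

Check each profile of the others' reports and compare truth against every alternative report.
Others report (13, 13): truth gives 1, best alternative gives 0.
Others report (19, 19): truth gives 13, best alternative gives 13.
Others report (13, 19): truth gives 7, best alternative gives 7.
Others report (19, 13): truth gives 7, best alternative gives 7.
Others report (12, 19): truth gives 6, best alternative gives 6.
Others report (19, 12): truth gives 6, best alternative gives 6.
(Remaining 10 profiles checked similarly; truth is weakly best in each.)
In every case the truthful report is at least as good as any alternative, so it is a dominant strategy.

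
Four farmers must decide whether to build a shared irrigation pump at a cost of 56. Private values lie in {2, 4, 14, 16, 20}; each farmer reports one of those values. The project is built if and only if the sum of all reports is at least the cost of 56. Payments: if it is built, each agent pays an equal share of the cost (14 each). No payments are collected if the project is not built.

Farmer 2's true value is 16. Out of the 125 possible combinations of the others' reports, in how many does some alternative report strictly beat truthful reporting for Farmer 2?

Others report (2, 14, 20): truth gives 0; report 20 gives 2 > 0. Violating.
Others report (2, 16, 20): truth gives 0; report 20 gives 2 > 0. Violating.
Others report (2, 20, 14): truth gives 0; report 20 gives 2 > 0. Violating.
Others report (2, 20, 16): truth gives 0; report 20 gives 2 > 0. Violating.
Others report (2, 2, 2): truth gives 0; no alternative beats it.
Others report (2, 2, 4): truth gives 0; no alternative beats it.
(Checking all 125 profiles: 21 have a profitable deviation, 104 do not.)

21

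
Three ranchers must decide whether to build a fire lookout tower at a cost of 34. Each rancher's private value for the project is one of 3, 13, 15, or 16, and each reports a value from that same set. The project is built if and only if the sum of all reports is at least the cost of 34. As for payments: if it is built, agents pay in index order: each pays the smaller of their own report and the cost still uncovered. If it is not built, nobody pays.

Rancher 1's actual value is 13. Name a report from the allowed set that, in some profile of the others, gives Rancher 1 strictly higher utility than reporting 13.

3

Suppose Rancher 2 reports 15 and Rancher 3 reports 16.
Report 13: project built, pays 13, utility 13 - 13 = 0.
Report 3: project built, pays 3, utility 13 - 3 = 10.
So reporting 3 beats truth here (10 > 0).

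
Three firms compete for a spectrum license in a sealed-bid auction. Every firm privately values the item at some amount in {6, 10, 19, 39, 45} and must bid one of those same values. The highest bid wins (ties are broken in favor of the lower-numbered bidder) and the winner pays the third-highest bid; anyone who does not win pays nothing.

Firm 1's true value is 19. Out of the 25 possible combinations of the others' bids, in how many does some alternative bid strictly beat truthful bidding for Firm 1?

8

Others bid (6, 39): truth gives 0; bid 39 gives 13 > 0. Violating.
Others bid (6, 45): truth gives 0; bid 45 gives 13 > 0. Violating.
Others bid (10, 39): truth gives 0; bid 39 gives 9 > 0. Violating.
Others bid (10, 45): truth gives 0; bid 45 gives 9 > 0. Violating.
Others bid (6, 6): truth gives 13; no alternative beats it.
Others bid (6, 10): truth gives 13; no alternative beats it.
(Checking all 25 profiles: 8 have a profitable deviation, 17 do not.)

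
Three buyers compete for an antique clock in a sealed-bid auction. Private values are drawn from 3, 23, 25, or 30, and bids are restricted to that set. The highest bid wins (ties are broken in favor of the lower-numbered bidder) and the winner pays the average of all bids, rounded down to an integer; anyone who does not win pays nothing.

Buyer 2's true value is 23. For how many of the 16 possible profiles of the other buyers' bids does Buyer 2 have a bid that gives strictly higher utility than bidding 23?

4

Others bid (3, 25): truth gives 0; bid 25 gives 6 > 0. Violating.
Others bid (3, 30): truth gives 0; bid 30 gives 2 > 0. Violating.
Others bid (23, 3): truth gives 0; bid 25 gives 6 > 0. Violating.
Others bid (25, 3): truth gives 0; bid 30 gives 4 > 0. Violating.
Others bid (3, 3): truth gives 14; no alternative beats it.
Others bid (3, 23): truth gives 7; no alternative beats it.
(Checking all 16 profiles: 4 have a profitable deviation, 12 do not.)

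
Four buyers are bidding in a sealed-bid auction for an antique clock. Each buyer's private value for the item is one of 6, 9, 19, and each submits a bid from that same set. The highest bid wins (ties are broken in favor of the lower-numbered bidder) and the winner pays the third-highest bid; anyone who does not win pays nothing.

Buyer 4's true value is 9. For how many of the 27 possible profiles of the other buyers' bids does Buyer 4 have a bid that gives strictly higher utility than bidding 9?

3

Others bid (6, 6, 9): truth gives 0; bid 19 gives 3 > 0. Violating.
Others bid (6, 9, 6): truth gives 0; bid 19 gives 3 > 0. Violating.
Others bid (9, 6, 6): truth gives 0; bid 19 gives 3 > 0. Violating.
Others bid (6, 6, 6): truth gives 3; no alternative beats it.
Others bid (6, 6, 19): truth gives 0; no alternative beats it.
(Checking all 27 profiles: 3 have a profitable deviation, 24 do not.)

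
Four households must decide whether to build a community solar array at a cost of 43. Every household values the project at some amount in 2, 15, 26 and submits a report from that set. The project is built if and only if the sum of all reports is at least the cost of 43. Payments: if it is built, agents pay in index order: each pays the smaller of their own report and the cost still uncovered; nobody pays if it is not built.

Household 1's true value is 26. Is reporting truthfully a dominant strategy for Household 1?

No

Consider the case where Household 2 reports 2, Household 3 reports 2 and Household 4 reports 26.
Truthful report 26: project built, pays 26, utility 26 - 26 = 0.
Report 15 instead: project built, pays 15, utility 26 - 15 = 11.
Since 11 > 0, reporting 15 is strictly better here, so truthful reporting is not dominant.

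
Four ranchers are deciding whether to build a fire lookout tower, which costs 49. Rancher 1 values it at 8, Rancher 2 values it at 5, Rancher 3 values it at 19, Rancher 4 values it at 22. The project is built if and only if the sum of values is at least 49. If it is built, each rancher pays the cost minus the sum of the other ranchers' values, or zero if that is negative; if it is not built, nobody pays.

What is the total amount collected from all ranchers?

34

Total value 54 ≥ cost 49, so it is built.
Rancher 1: others sum to 46; max(0, 49 - 46) = 3.
Rancher 2: others sum to 49; max(0, 49 - 49) = 0.
Rancher 3: others sum to 35; max(0, 49 - 35) = 14.
Rancher 4: others sum to 32; max(0, 49 - 32) = 17.
Total collected = 3 + 0 + 14 + 17 = 34.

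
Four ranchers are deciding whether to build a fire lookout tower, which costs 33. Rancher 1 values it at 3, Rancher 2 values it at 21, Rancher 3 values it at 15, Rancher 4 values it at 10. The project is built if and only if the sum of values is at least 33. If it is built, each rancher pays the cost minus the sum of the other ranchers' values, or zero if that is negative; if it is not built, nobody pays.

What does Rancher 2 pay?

Total value 49 ≥ cost 33, so the project is built.
The other ranchers' values sum to 28.
Cost minus that sum is 33 - 28 = 5.

5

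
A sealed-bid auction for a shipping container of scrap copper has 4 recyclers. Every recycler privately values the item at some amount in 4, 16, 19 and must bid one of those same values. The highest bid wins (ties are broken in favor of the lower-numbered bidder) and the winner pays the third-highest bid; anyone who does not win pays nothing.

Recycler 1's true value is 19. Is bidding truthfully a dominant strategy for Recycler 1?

Check each profile of the others' bids and compare truth against every alternative bid.
Others bid (4, 4, 19): truth gives 15, best alternative gives 0.
Others bid (4, 19, 4): truth gives 15, best alternative gives 0.
Others bid (19, 4, 4): truth gives 15, best alternative gives 0.
Others bid (4, 16, 19): truth gives 3, best alternative gives 0.
Others bid (4, 19, 16): truth gives 3, best alternative gives 0.
Others bid (16, 4, 19): truth gives 3, best alternative gives 0.
(Remaining 21 profiles checked similarly; truth is weakly best in each.)
In every case the truthful bid is at least as good as any alternative, so it is a dominant strategy.

Yes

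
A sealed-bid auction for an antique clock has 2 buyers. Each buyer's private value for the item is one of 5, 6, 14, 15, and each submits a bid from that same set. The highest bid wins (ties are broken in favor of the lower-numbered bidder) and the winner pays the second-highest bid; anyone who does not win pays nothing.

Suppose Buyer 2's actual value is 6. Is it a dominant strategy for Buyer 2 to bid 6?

Check each profile of the others' bids and compare truth against every alternative bid.
Others bid (5): truth gives 1, best alternative gives 1.
Others bid (6): truth gives 0, best alternative gives 0.
Others bid (14): truth gives 0, best alternative gives 0.
Others bid (15): truth gives 0, best alternative gives 0.
In every case the truthful bid is at least as good as any alternative, so it is a dominant strategy.

Yes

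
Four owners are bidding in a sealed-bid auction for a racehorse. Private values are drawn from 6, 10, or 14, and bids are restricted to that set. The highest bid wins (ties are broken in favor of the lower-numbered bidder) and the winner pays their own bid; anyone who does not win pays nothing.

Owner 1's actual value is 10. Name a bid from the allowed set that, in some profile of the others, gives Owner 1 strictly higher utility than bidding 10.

Suppose Owner 2 bids 6, Owner 3 bids 6 and Owner 4 bids 6.
Bid 10: wins, pays 10, utility 10 - 10 = 0.
Bid 6: wins, pays 6, utility 10 - 6 = 4.
So bidding 6 beats truth here (4 > 0).

6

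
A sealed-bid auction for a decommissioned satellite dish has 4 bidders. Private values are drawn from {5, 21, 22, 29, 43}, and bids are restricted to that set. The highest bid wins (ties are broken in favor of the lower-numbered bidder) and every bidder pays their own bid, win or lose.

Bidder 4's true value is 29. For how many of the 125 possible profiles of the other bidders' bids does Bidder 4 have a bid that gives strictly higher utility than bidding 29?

106

Others bid (5, 5, 5): truth gives 0; bid 21 gives 8 > 0. Violating.
Others bid (5, 5, 21): truth gives 0; bid 22 gives 7 > 0. Violating.
Others bid (5, 5, 29): truth gives -29; bid 5 gives -5 > -29. Violating.
Others bid (5, 5, 43): truth gives -29; bid 5 gives -5 > -29. Violating.
Others bid (5, 5, 22): truth gives 0; no alternative beats it.
Others bid (5, 21, 22): truth gives 0; no alternative beats it.
(Checking all 125 profiles: 106 have a profitable deviation, 19 do not.)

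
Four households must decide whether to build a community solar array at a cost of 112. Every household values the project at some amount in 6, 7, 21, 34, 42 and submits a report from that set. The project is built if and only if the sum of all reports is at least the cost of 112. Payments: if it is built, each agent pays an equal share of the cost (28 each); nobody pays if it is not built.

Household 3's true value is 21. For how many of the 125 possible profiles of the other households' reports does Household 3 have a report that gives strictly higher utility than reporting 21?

Others report (7, 42, 42): truth gives -7; report 6 gives 0 > -7. Violating.
Others report (21, 34, 42): truth gives -7; report 6 gives 0 > -7. Violating.
Others report (21, 42, 34): truth gives -7; report 6 gives 0 > -7. Violating.
Others report (21, 42, 42): truth gives -7; report 6 gives 0 > -7. Violating.
Others report (6, 6, 6): truth gives 0; no alternative beats it.
Others report (6, 6, 7): truth gives 0; no alternative beats it.
(Checking all 125 profiles: 13 have a profitable deviation, 112 do not.)

13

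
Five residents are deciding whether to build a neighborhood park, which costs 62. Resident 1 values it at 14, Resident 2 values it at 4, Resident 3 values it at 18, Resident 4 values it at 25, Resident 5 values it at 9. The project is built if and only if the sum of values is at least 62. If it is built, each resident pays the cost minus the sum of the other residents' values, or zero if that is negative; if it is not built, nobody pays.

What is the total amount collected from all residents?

34

Total value 70 ≥ cost 62, so it is built.
Resident 1: others sum to 56; max(0, 62 - 56) = 6.
Resident 2: others sum to 66; max(0, 62 - 66) = 0.
Resident 3: others sum to 52; max(0, 62 - 52) = 10.
Resident 4: others sum to 45; max(0, 62 - 45) = 17.
Resident 5: others sum to 61; max(0, 62 - 61) = 1.
Total collected = 6 + 0 + 10 + 17 + 1 = 34.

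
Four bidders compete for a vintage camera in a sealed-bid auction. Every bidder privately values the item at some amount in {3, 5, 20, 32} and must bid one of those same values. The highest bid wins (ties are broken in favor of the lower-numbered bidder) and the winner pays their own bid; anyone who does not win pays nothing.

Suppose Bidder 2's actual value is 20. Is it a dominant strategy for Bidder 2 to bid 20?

Consider the case where Bidder 1 bids 3, Bidder 3 bids 3 and Bidder 4 bids 3.
Truthful bid 20: wins, pays 20, utility 20 - 20 = 0.
Bid 5 instead: wins, pays 5, utility 20 - 5 = 15.
Since 15 > 0, bidding 5 is strictly better here, so truthful bidding is not dominant.

No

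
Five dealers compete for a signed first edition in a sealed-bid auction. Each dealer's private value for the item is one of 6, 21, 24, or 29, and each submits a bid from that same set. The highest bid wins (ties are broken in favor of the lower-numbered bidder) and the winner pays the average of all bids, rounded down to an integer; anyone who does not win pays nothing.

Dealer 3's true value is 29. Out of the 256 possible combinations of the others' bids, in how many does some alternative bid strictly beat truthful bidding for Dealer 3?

36

Others bid (6, 6, 6, 6): truth gives 19; bid 21 gives 20 > 19. Violating.
Others bid (6, 6, 6, 21): truth gives 16; bid 21 gives 17 > 16. Violating.
Others bid (6, 6, 6, 24): truth gives 15; bid 24 gives 16 > 15. Violating.
Others bid (6, 6, 21, 6): truth gives 16; bid 21 gives 17 > 16. Violating.
Others bid (6, 6, 6, 29): truth gives 14; no alternative beats it.
Others bid (6, 6, 21, 29): truth gives 11; no alternative beats it.
(Checking all 256 profiles: 36 have a profitable deviation, 220 do not.)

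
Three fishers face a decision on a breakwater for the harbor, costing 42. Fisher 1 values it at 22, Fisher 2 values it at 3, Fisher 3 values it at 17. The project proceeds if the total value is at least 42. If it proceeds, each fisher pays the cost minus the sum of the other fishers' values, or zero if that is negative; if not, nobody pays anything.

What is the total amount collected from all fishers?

Total value 42 ≥ cost 42, so it is built.
Fisher 1: others sum to 20; max(0, 42 - 20) = 22.
Fisher 2: others sum to 39; max(0, 42 - 39) = 3.
Fisher 3: others sum to 25; max(0, 42 - 25) = 17.
Total collected = 22 + 3 + 17 = 42.

42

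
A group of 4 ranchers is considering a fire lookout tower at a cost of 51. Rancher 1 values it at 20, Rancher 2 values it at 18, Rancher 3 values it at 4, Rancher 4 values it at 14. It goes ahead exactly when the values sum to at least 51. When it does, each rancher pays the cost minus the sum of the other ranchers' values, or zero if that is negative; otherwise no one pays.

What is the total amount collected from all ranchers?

Total value 56 ≥ cost 51, so it is built.
Rancher 1: others sum to 36; max(0, 51 - 36) = 15.
Rancher 2: others sum to 38; max(0, 51 - 38) = 13.
Rancher 3: others sum to 52; max(0, 51 - 52) = 0.
Rancher 4: others sum to 42; max(0, 51 - 42) = 9.
Total collected = 15 + 13 + 0 + 9 = 37.

37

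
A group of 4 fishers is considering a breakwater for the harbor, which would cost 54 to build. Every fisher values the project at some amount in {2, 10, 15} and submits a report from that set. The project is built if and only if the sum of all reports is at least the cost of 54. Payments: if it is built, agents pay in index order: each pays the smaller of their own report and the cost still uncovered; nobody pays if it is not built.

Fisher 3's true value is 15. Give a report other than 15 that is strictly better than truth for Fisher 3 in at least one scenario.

10

Suppose Fisher 1 reports 15, Fisher 2 reports 15 and Fisher 4 reports 15.
Report 15: project built, pays 15, utility 15 - 15 = 0.
Report 10: project built, pays 10, utility 15 - 10 = 5.
So reporting 10 beats truth here (5 > 0).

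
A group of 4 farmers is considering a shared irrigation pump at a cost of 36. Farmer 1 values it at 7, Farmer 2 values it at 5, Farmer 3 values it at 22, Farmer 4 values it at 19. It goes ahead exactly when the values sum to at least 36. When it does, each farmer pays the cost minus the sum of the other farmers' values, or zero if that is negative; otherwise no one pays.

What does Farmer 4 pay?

Total value 53 ≥ cost 36, so the project is built.
The other farmers' values sum to 34.
Cost minus that sum is 36 - 34 = 2.

2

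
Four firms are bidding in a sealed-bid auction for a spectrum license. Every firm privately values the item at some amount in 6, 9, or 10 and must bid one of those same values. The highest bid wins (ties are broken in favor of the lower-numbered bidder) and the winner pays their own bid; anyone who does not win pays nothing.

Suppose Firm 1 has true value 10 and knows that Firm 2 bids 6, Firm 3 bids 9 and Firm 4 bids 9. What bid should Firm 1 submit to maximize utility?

9

Bid 6: loses, pays 0, utility 0.
Bid 9: wins, pays 9, utility 10 - 9 = 1.
Bid 10: wins, pays 10, utility 10 - 10 = 0.
The best choice is 9 with utility 1.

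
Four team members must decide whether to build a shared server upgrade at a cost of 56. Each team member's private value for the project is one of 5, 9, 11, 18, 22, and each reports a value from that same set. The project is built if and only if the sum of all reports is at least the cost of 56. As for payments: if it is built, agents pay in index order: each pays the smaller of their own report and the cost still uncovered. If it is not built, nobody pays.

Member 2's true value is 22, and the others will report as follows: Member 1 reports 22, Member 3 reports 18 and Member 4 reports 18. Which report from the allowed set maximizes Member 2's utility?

Report 5: project built, pays 5, utility 22 - 5 = 17.
Report 9: project built, pays 9, utility 22 - 9 = 13.
Report 11: project built, pays 11, utility 22 - 11 = 11.
Report 18: project built, pays 18, utility 22 - 18 = 4.
Report 22: project built, pays 22, utility 22 - 22 = 0.
The best choice is 5 with utility 17.

5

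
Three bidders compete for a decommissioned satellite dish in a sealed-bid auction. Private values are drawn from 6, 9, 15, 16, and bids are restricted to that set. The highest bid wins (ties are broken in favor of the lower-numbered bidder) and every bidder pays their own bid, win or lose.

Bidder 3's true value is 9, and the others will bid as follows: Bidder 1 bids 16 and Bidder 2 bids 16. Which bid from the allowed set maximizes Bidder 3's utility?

6

Bid 6: loses but pays 6, utility -6.
Bid 9: loses but pays 9, utility -9.
Bid 15: loses but pays 15, utility -15.
Bid 16: loses but pays 16, utility -16.
The best choice is 6 with utility -6.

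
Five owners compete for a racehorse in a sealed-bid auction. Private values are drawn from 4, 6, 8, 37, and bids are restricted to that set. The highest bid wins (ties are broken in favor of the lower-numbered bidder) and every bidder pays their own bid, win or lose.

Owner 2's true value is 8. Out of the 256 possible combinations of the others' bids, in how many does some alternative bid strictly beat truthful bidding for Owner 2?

210

Others bid (4, 4, 4, 4): truth gives 0; bid 6 gives 2 > 0. Violating.
Others bid (4, 4, 4, 6): truth gives 0; bid 6 gives 2 > 0. Violating.
Others bid (4, 4, 4, 37): truth gives -8; bid 4 gives -4 > -8. Violating.
Others bid (4, 4, 6, 4): truth gives 0; bid 6 gives 2 > 0. Violating.
Others bid (4, 4, 4, 8): truth gives 0; no alternative beats it.
Others bid (4, 4, 6, 8): truth gives 0; no alternative beats it.
(Checking all 256 profiles: 210 have a profitable deviation, 46 do not.)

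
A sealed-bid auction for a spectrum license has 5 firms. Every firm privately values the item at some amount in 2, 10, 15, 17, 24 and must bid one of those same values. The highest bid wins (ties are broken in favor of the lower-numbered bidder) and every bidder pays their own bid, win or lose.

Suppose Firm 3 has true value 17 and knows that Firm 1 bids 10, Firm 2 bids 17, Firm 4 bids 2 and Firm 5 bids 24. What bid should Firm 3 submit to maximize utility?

Bid 2: loses but pays 2, utility -2.
Bid 10: loses but pays 10, utility -10.
Bid 15: loses but pays 15, utility -15.
Bid 17: loses but pays 17, utility -17.
Bid 24: wins, pays 24, utility 17 - 24 = -7.
The best choice is 2 with utility -2.

2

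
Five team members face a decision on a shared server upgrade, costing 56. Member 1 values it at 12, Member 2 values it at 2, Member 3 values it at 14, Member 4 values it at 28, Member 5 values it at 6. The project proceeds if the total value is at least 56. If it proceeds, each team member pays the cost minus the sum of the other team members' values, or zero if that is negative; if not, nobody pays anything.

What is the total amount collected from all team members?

36

Total value 62 ≥ cost 56, so it is built.
Member 1: others sum to 50; max(0, 56 - 50) = 6.
Member 2: others sum to 60; max(0, 56 - 60) = 0.
Member 3: others sum to 48; max(0, 56 - 48) = 8.
Member 4: others sum to 34; max(0, 56 - 34) = 22.
Member 5: others sum to 56; max(0, 56 - 56) = 0.
Total collected = 6 + 0 + 8 + 22 + 0 = 36.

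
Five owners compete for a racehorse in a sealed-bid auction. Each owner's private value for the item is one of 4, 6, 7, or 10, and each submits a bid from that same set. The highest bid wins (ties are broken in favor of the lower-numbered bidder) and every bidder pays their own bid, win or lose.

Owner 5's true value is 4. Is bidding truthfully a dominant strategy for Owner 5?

No

Consider the case where Owner 1 bids 4, Owner 2 bids 4, Owner 3 bids 4 and Owner 4 bids 4.
Truthful bid 4: loses but pays 4, utility -4.
Bid 6 instead: wins, pays 6, utility 4 - 6 = -2.
Since -2 > -4, bidding 6 is strictly better here, so truthful bidding is not dominant.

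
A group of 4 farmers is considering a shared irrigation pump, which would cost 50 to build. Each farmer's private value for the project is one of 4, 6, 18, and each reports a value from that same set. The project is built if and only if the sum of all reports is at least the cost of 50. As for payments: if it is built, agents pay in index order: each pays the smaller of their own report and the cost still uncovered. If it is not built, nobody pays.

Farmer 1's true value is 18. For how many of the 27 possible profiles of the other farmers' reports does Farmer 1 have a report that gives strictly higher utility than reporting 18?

Others report (18, 18, 18): truth gives 0; report 4 gives 14 > 0. Violating.
Others report (4, 4, 4): truth gives 0; no alternative beats it.
Others report (4, 4, 6): truth gives 0; no alternative beats it.
(Checking all 27 profiles: 1 has a profitable deviation, 26 do not.)

1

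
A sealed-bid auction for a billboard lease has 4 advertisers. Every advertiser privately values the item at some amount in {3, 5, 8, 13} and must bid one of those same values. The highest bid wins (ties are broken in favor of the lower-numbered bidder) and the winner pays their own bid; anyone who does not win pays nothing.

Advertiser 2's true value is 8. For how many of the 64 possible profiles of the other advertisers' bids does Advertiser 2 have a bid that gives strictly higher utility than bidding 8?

4

Others bid (3, 3, 3): truth gives 0; bid 5 gives 3 > 0. Violating.
Others bid (3, 3, 5): truth gives 0; bid 5 gives 3 > 0. Violating.
Others bid (3, 5, 3): truth gives 0; bid 5 gives 3 > 0. Violating.
Others bid (3, 5, 5): truth gives 0; bid 5 gives 3 > 0. Violating.
Others bid (3, 3, 8): truth gives 0; no alternative beats it.
Others bid (3, 3, 13): truth gives 0; no alternative beats it.
(Checking all 64 profiles: 4 have a profitable deviation, 60 do not.)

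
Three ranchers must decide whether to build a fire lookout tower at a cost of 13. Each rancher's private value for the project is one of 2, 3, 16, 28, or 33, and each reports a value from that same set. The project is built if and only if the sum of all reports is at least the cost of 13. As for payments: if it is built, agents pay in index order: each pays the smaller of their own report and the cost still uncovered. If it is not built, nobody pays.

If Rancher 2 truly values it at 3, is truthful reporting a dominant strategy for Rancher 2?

Consider the case where Rancher 1 reports 2 and Rancher 3 reports 16.
Truthful report 3: project built, pays 3, utility 3 - 3 = 0.
Report 2 instead: project built, pays 2, utility 3 - 2 = 1.
Since 1 > 0, reporting 2 is strictly better here, so truthful reporting is not dominant.

No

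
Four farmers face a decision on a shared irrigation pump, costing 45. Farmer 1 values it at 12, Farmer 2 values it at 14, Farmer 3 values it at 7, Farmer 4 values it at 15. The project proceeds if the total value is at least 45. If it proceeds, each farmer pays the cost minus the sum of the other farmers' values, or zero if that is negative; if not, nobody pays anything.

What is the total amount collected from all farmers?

Total value 48 ≥ cost 45, so it is built.
Farmer 1: others sum to 36; max(0, 45 - 36) = 9.
Farmer 2: others sum to 34; max(0, 45 - 34) = 11.
Farmer 3: others sum to 41; max(0, 45 - 41) = 4.
Farmer 4: others sum to 33; max(0, 45 - 33) = 12.
Total collected = 9 + 11 + 4 + 12 = 36.

36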